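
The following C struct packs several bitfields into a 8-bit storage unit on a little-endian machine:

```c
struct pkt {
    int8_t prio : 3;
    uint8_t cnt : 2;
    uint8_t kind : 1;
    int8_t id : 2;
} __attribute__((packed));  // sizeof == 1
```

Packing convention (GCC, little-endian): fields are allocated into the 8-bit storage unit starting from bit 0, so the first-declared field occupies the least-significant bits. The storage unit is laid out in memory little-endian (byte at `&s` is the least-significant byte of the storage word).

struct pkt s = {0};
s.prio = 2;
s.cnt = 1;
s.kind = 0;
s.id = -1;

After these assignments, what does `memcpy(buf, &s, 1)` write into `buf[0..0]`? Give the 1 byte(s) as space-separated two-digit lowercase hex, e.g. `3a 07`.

ca

prio:3 = 2 → 0x2 << 0 → word 0x02
cnt:2 = 1 → 0x1 << 3 → word 0x0a
kind:1 = 0 → 0x0 << 5 → word 0x0a
id:2 = -1 → 0x3 << 6 → word 0xca
word = 0xca → little-endian bytes:
  [0]=0xca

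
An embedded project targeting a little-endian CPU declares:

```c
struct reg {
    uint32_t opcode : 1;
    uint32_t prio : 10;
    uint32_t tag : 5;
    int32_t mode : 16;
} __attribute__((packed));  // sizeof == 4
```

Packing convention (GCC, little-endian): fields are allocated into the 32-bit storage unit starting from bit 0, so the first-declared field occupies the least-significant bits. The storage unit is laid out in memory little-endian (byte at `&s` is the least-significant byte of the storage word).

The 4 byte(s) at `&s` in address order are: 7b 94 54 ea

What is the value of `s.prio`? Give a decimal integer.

[0]=0x7b [1]=0x94 [2]=0x54 [3]=0xea (little-endian) → word 0xea54947b
opcode:1 @ bit 0 → (0xea54947b>>0)&0x1 = 0x1
prio:10 @ bit 1 → (0xea54947b>>1)&0x3ff = 0x23d  ←
tag:5 @ bit 11 → (0xea54947b>>11)&0x1f = 0x12
mode:16 @ bit 16 → (0xea54947b>>16)&0xffff = 0xea54

573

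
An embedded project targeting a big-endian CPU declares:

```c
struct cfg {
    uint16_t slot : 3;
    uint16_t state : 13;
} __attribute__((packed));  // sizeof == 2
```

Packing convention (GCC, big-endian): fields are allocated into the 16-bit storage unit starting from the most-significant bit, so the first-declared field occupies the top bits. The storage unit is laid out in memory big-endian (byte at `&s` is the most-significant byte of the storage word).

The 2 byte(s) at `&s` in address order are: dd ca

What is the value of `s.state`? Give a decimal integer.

7626

[0]=0xdd [1]=0xca (big-endian) → word 0xddca
slot:3 @ bit 13 → (0xddca>>13)&0x7 = 0x6
state:13 @ bit 0 → (0xddca>>0)&0x1fff = 0x1dca  ←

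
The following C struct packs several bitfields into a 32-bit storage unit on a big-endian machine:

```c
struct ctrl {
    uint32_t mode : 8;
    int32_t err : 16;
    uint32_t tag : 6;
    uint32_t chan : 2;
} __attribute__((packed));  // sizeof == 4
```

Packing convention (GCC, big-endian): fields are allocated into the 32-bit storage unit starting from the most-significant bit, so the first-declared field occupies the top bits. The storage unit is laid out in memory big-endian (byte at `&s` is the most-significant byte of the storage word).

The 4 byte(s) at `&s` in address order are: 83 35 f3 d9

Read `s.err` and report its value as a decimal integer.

13811

[0]=0x83 [1]=0x35 [2]=0xf3 [3]=0xd9 (big-endian) → word 0x8335f3d9
mode [24+:8] = (word>>24) & 0xff = 131
err [8+:16] = (word>>8) & 0xffff = 13811  ←
tag [2+:6] = (word>>2) & 0x3f = 54
chan [0+:2] = (word>>0) & 0x3 = 1
err signed 16b, MSB=0: value = 13811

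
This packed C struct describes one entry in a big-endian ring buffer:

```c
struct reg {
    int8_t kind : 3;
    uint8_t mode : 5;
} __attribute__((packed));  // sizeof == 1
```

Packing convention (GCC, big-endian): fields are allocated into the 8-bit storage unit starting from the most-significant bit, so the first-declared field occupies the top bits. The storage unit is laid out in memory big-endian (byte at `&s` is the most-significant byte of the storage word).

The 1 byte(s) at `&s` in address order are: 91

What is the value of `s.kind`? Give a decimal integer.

[0]=0x91 (big-endian) → word 0x91
kind:3 @ bit 5 → (0x91>>5)&0x7 = 0x4  ←
mode:5 @ bit 0 → (0x91>>0)&0x1f = 0x11
kind signed 3b, MSB=1: 4 - 8 = -4

-4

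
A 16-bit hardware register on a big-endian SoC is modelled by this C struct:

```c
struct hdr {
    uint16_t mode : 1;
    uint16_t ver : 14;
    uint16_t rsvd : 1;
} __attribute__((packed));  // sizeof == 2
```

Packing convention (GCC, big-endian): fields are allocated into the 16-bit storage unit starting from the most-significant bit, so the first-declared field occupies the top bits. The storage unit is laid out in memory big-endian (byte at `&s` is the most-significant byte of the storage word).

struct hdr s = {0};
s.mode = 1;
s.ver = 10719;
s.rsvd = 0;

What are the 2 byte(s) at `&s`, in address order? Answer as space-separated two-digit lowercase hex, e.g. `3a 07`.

d3 be

[15+:1] mode=1 & 0x1 = 0x1; word=0x8000
[1+:14] ver=10719 & 0x3fff = 0x29df; word=0xd3be
[0+:1] rsvd=0 & 0x1 = 0x0; word=0xd3be
word = 0xd3be → big-endian bytes:
  [0]=0xd3  [1]=0xbe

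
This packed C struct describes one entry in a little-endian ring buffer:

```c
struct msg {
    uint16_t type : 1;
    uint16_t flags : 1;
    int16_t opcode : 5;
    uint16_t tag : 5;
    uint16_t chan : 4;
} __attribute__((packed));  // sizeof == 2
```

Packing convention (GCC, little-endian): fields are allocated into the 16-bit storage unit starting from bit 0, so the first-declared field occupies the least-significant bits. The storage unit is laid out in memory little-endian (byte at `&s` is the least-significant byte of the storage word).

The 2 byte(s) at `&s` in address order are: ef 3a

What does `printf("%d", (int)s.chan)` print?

[0]=0xef [1]=0x3a (little-endian) → word 0x3aef
type [0+:1] = (word>>0) & 0x1 = 1
flags [1+:1] = (word>>1) & 0x1 = 1
opcode [2+:5] = (word>>2) & 0x1f = 27
tag [7+:5] = (word>>7) & 0x1f = 21
chan [12+:4] = (word>>12) & 0xf = 3  ←

3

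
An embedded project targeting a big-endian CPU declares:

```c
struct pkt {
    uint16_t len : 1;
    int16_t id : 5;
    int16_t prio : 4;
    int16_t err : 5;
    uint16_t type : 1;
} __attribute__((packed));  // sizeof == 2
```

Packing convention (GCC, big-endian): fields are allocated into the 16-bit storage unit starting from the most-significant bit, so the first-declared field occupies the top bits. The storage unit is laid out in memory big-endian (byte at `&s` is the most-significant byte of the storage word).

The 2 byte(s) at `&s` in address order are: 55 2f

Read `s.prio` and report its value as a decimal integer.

[0]=0x55 [1]=0x2f (big-endian) → word 0x552f
len:1 @ bit 15 → (0x552f>>15)&0x1 = 0x0
id:5 @ bit 10 → (0x552f>>10)&0x1f = 0x15
prio:4 @ bit 6 → (0x552f>>6)&0xf = 0x4  ←
err:5 @ bit 1 → (0x552f>>1)&0x1f = 0x17
type:1 @ bit 0 → (0x552f>>0)&0x1 = 0x1
prio signed 4b, MSB=0: value = 4

4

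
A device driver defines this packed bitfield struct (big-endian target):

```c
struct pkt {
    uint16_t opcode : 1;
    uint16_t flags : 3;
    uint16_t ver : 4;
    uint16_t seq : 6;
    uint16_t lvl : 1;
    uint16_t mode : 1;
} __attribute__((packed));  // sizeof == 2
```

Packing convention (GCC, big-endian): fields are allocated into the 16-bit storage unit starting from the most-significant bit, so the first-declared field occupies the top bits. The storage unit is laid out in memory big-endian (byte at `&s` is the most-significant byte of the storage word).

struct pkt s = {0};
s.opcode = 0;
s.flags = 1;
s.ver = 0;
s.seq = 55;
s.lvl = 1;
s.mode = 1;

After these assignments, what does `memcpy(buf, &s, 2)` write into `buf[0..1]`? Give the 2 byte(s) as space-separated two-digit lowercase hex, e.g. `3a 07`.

10 df

[15+:1] opcode=0 & 0x1 = 0x0; word=0x0000
[12+:3] flags=1 & 0x7 = 0x1; word=0x1000
[8+:4] ver=0 & 0xf = 0x0; word=0x1000
[2+:6] seq=55 & 0x3f = 0x37; word=0x10dc
[1+:1] lvl=1 & 0x1 = 0x1; word=0x10de
[0+:1] mode=1 & 0x1 = 0x1; word=0x10df
word = 0x10df → big-endian bytes:
  [0]=0x10  [1]=0xdf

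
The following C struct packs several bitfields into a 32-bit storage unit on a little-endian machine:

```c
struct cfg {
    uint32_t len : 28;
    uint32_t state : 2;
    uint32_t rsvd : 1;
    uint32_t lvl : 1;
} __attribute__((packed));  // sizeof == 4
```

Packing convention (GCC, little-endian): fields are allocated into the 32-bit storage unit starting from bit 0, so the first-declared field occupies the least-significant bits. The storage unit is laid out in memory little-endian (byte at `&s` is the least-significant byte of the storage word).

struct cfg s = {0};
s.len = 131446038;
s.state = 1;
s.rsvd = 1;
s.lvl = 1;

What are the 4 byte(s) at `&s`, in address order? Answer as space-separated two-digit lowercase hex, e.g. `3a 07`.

16 b5 d5 d7

len:28 = 131446038 → 0x7d5b516 << 0 → word 0x07d5b516
state:2 = 1 → 0x1 << 28 → word 0x17d5b516
rsvd:1 = 1 → 0x1 << 30 → word 0x57d5b516
lvl:1 = 1 → 0x1 << 31 → word 0xd7d5b516
word = 0xd7d5b516 → little-endian bytes:
  [0]=0x16  [1]=0xb5  [2]=0xd5  [3]=0xd7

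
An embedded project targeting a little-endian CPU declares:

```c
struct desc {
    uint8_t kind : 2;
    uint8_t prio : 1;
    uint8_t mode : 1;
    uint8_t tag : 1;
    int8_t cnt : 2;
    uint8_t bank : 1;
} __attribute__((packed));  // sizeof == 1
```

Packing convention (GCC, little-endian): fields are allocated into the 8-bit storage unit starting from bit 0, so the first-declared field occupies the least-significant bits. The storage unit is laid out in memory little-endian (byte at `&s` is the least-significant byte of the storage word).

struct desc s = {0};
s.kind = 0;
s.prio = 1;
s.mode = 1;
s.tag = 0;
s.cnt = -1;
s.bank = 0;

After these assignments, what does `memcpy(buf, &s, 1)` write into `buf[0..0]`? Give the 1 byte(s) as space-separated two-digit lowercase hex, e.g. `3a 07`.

6c

kind:2 = 0 → 0x0 << 0 → word 0x00
prio:1 = 1 → 0x1 << 2 → word 0x04
mode:1 = 1 → 0x1 << 3 → word 0x0c
tag:1 = 0 → 0x0 << 4 → word 0x0c
cnt:2 = -1 → 0x3 << 5 → word 0x6c
bank:1 = 0 → 0x0 << 7 → word 0x6c
word = 0x6c → little-endian bytes:
  [0]=0x6c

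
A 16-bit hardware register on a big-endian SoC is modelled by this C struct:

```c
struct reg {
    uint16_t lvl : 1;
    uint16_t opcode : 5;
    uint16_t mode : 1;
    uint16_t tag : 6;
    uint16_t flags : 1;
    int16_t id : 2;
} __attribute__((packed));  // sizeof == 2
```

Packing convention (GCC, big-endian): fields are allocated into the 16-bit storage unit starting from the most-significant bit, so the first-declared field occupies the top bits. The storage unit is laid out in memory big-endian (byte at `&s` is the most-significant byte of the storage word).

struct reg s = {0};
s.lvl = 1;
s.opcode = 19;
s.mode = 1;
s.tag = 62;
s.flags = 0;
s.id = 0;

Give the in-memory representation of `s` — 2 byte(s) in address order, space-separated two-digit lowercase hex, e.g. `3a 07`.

cf f0

[15+:1] lvl=1 & 0x1 = 0x1; word=0x8000
[10+:5] opcode=19 & 0x1f = 0x13; word=0xcc00
[9+:1] mode=1 & 0x1 = 0x1; word=0xce00
[3+:6] tag=62 & 0x3f = 0x3e; word=0xcff0
[2+:1] flags=0 & 0x1 = 0x0; word=0xcff0
[0+:2] id=0 & 0x3 = 0x0; word=0xcff0
word = 0xcff0 → big-endian bytes:
  [0]=0xcf  [1]=0xf0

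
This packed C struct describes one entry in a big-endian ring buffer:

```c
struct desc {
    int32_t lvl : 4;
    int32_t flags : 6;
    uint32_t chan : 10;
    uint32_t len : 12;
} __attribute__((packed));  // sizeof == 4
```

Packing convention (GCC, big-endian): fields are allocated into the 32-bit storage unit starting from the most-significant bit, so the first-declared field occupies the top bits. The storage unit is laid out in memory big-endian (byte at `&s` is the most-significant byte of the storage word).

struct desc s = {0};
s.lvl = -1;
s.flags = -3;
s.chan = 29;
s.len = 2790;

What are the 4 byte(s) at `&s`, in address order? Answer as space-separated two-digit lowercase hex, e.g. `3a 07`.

ff 41 da e6

lvl (4b) val=-1 bits=0xf at bit 28: 0xf0000000
flags (6b) val=-3 bits=0x3d at bit 22: 0xff400000
chan (10b) val=29 bits=0x1d at bit 12: 0xff41d000
len (12b) val=2790 bits=0xae6 at bit 0: 0xff41dae6
word = 0xff41dae6 → big-endian bytes:
  [0]=0xff  [1]=0x41  [2]=0xda  [3]=0xe6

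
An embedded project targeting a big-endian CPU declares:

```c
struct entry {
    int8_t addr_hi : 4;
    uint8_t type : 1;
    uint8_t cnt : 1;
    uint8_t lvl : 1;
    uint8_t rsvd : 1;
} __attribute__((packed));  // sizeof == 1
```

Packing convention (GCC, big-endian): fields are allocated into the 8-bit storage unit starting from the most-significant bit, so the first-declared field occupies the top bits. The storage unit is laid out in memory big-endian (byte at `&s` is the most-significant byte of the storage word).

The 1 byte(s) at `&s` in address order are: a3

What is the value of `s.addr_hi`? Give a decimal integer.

[0]=0xa3 (big-endian) → word 0xa3
addr_hi:4 @ bit 4 → (0xa3>>4)&0xf = 0xa  ←
type:1 @ bit 3 → (0xa3>>3)&0x1 = 0x0
cnt:1 @ bit 2 → (0xa3>>2)&0x1 = 0x0
lvl:1 @ bit 1 → (0xa3>>1)&0x1 = 0x1
rsvd:1 @ bit 0 → (0xa3>>0)&0x1 = 0x1
addr_hi signed 4b, MSB=1: 10 - 16 = -6

-6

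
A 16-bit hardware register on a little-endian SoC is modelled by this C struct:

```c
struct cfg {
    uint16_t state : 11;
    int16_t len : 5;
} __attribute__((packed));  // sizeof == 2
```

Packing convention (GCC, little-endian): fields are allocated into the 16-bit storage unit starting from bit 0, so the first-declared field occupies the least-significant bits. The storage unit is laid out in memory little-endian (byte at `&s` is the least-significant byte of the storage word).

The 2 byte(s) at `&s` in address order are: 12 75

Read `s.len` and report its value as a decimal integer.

[0]=0x12 [1]=0x75 (little-endian) → word 0x7512
state [0+:11] = (word>>0) & 0x7ff = 1298
len [11+:5] = (word>>11) & 0x1f = 14  ←
len signed 5b, MSB=0: value = 14

14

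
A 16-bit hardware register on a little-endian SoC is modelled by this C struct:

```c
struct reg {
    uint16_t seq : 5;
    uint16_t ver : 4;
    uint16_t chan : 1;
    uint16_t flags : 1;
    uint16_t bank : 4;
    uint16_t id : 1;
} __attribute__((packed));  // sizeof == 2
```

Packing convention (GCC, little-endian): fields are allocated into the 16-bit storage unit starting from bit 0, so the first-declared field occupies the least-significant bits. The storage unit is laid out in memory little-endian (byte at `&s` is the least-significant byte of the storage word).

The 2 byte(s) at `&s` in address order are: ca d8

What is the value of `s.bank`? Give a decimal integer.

[0]=0xca [1]=0xd8 (little-endian) → word 0xd8ca
seq:5 @ bit 0 → (0xd8ca>>0)&0x1f = 0xa
ver:4 @ bit 5 → (0xd8ca>>5)&0xf = 0x6
chan:1 @ bit 9 → (0xd8ca>>9)&0x1 = 0x0
flags:1 @ bit 10 → (0xd8ca>>10)&0x1 = 0x0
bank:4 @ bit 11 → (0xd8ca>>11)&0xf = 0xb  ←
id:1 @ bit 15 → (0xd8ca>>15)&0x1 = 0x1

11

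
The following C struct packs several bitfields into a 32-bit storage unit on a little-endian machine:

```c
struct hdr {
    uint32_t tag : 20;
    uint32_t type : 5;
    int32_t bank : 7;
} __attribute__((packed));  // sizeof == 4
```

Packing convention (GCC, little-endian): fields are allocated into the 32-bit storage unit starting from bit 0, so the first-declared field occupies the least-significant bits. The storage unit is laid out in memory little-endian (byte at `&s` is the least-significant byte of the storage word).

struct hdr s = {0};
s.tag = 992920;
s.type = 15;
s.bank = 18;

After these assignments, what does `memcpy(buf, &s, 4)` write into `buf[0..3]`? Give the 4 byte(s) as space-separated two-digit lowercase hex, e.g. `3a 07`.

98 26 ff 24

[0+:20] tag=992920 & 0xfffff = 0xf2698; word=0x000f2698
[20+:5] type=15 & 0x1f = 0xf; word=0x00ff2698
[25+:7] bank=18 & 0x7f = 0x12; word=0x24ff2698
word = 0x24ff2698 → little-endian bytes:
  [0]=0x98  [1]=0x26  [2]=0xff  [3]=0x24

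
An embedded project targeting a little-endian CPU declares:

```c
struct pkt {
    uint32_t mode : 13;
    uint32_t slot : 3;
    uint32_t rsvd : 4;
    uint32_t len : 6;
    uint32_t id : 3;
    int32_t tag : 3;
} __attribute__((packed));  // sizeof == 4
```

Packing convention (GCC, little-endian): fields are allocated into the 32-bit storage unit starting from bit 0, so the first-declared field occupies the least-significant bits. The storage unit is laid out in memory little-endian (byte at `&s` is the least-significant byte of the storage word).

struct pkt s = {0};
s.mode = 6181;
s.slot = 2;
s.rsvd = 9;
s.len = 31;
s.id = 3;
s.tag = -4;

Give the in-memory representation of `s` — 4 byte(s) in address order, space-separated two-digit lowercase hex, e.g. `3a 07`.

25 58 f9 8d

mode:13 = 6181 → 0x1825 << 0 → word 0x00001825
slot:3 = 2 → 0x2 << 13 → word 0x00005825
rsvd:4 = 9 → 0x9 << 16 → word 0x00095825
len:6 = 31 → 0x1f << 20 → word 0x01f95825
id:3 = 3 → 0x3 << 26 → word 0x0df95825
tag:3 = -4 → 0x4 << 29 → word 0x8df95825
word = 0x8df95825 → little-endian bytes:
  [0]=0x25  [1]=0x58  [2]=0xf9  [3]=0x8d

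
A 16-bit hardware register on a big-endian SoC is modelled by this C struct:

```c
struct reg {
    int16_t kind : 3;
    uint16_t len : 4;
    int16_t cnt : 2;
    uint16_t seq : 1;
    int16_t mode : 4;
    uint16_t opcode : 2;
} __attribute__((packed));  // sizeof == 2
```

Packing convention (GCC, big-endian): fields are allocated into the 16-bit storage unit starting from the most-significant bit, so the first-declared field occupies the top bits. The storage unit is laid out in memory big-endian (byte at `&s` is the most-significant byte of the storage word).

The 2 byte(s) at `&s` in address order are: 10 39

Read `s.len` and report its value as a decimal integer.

[0]=0x10 [1]=0x39 (big-endian) → word 0x1039
kind:3 @ bit 13 → (0x1039>>13)&0x7 = 0x0
len:4 @ bit 9 → (0x1039>>9)&0xf = 0x8  ←
cnt:2 @ bit 7 → (0x1039>>7)&0x3 = 0x0
seq:1 @ bit 6 → (0x1039>>6)&0x1 = 0x0
mode:4 @ bit 2 → (0x1039>>2)&0xf = 0xe
opcode:2 @ bit 0 → (0x1039>>0)&0x3 = 0x1

8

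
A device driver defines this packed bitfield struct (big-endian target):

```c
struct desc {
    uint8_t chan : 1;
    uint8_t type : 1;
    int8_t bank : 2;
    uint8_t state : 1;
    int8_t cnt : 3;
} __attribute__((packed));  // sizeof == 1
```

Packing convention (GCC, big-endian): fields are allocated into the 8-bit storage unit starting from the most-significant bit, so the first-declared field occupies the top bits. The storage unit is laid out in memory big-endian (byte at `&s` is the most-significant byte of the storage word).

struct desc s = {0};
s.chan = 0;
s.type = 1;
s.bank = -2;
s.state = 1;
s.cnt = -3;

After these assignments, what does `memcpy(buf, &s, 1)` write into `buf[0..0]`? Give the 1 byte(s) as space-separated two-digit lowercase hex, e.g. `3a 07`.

6d

chan (1b) val=0 bits=0x0 at bit 7: 0x00
type (1b) val=1 bits=0x1 at bit 6: 0x40
bank (2b) val=-2 bits=0x2 at bit 4: 0x60
state (1b) val=1 bits=0x1 at bit 3: 0x68
cnt (3b) val=-3 bits=0x5 at bit 0: 0x6d
word = 0x6d → big-endian bytes:
  [0]=0x6d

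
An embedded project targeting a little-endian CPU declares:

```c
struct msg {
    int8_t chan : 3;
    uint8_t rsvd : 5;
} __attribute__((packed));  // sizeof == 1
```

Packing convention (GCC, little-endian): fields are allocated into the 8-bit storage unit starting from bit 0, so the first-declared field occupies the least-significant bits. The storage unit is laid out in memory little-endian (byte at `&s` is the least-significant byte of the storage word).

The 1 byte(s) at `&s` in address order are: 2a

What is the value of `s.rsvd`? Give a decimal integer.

[0]=0x2a (little-endian) → word 0x2a
chan:3 @ bit 0 → (0x2a>>0)&0x7 = 0x2
rsvd:5 @ bit 3 → (0x2a>>3)&0x1f = 0x5  ←

5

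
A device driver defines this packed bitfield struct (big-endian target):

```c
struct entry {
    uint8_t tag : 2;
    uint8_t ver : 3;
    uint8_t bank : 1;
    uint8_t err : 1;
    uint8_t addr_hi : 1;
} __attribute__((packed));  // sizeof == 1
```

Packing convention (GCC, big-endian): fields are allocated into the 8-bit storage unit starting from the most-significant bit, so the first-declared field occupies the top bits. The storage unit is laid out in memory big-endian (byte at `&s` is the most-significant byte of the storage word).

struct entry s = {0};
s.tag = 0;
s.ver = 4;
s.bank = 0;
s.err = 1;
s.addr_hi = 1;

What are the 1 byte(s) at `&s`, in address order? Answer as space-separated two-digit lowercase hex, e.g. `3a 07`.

23

[6+:2] tag=0 & 0x3 = 0x0; word=0x00
[3+:3] ver=4 & 0x7 = 0x4; word=0x20
[2+:1] bank=0 & 0x1 = 0x0; word=0x20
[1+:1] err=1 & 0x1 = 0x1; word=0x22
[0+:1] addr_hi=1 & 0x1 = 0x1; word=0x23
word = 0x23 → big-endian bytes:
  [0]=0x23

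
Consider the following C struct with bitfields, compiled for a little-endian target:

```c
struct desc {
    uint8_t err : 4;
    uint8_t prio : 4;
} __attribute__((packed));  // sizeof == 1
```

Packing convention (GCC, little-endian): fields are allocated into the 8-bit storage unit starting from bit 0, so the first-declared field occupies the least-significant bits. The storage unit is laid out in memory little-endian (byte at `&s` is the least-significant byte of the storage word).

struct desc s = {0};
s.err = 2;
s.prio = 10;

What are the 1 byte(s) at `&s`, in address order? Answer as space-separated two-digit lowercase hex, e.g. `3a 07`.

err:4 = 2 → 0x2 << 0 → word 0x02
prio:4 = 10 → 0xa << 4 → word 0xa2
word = 0xa2 → little-endian bytes:
  [0]=0xa2

a2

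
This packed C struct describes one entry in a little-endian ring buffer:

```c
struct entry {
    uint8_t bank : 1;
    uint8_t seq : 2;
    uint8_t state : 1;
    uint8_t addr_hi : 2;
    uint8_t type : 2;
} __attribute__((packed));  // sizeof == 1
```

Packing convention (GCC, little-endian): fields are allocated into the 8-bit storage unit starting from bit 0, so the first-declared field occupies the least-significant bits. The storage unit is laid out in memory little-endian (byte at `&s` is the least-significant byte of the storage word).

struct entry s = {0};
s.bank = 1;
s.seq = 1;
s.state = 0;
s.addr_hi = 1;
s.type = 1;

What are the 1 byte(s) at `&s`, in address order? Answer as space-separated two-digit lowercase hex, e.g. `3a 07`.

bank:1 = 1 → 0x1 << 0 → word 0x01
seq:2 = 1 → 0x1 << 1 → word 0x03
state:1 = 0 → 0x0 << 3 → word 0x03
addr_hi:2 = 1 → 0x1 << 4 → word 0x13
type:2 = 1 → 0x1 << 6 → word 0x53
word = 0x53 → little-endian bytes:
  [0]=0x53

53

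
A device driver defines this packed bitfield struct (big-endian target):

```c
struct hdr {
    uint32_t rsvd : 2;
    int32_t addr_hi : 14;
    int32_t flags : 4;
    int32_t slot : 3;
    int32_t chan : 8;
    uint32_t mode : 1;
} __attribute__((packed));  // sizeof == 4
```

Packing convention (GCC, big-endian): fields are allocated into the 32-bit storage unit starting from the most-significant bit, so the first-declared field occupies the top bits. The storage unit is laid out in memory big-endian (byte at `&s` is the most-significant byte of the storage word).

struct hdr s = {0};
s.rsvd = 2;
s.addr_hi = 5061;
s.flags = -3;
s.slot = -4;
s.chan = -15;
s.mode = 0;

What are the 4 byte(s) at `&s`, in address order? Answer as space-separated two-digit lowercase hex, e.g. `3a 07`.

93 c5 d9 e2

[30+:2] rsvd=2 & 0x3 = 0x2; word=0x80000000
[16+:14] addr_hi=5061 & 0x3fff = 0x13c5; word=0x93c50000
[12+:4] flags=-3 & 0xf = 0xd; word=0x93c5d000
[9+:3] slot=-4 & 0x7 = 0x4; word=0x93c5d800
[1+:8] chan=-15 & 0xff = 0xf1; word=0x93c5d9e2
[0+:1] mode=0 & 0x1 = 0x0; word=0x93c5d9e2
word = 0x93c5d9e2 → big-endian bytes:
  [0]=0x93  [1]=0xc5  [2]=0xd9  [3]=0xe2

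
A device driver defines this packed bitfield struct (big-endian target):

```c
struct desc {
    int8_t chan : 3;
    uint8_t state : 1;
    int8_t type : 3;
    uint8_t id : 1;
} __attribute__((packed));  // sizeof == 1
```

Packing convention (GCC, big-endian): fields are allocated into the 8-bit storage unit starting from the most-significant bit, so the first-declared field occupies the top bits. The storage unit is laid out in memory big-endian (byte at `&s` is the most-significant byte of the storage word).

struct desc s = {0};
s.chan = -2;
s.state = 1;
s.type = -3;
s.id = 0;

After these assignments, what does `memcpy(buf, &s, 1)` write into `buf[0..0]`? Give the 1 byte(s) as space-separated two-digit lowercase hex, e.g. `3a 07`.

da

chan (3b) val=-2 bits=0x6 at bit 5: 0xc0
state (1b) val=1 bits=0x1 at bit 4: 0xd0
type (3b) val=-3 bits=0x5 at bit 1: 0xda
id (1b) val=0 bits=0x0 at bit 0: 0xda
word = 0xda → big-endian bytes:
  [0]=0xda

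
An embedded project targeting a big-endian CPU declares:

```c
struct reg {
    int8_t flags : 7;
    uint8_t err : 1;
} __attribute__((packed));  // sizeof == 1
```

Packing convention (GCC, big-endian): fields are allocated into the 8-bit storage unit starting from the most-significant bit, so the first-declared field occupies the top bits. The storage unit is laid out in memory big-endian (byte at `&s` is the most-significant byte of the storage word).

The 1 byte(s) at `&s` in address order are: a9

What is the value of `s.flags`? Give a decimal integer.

-44

[0]=0xa9 (big-endian) → word 0xa9
flags:7 @ bit 1 → (0xa9>>1)&0x7f = 0x54  ←
err:1 @ bit 0 → (0xa9>>0)&0x1 = 0x1
flags signed 7b, MSB=1: 84 - 128 = -44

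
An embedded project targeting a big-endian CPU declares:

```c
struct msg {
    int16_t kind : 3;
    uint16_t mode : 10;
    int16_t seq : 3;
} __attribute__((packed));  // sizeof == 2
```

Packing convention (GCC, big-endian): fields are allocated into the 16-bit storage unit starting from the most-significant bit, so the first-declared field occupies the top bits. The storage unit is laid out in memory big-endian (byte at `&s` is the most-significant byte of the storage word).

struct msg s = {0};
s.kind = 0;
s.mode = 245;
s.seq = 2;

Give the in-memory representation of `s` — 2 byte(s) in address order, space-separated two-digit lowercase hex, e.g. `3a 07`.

[13+:3] kind=0 & 0x7 = 0x0; word=0x0000
[3+:10] mode=245 & 0x3ff = 0xf5; word=0x07a8
[0+:3] seq=2 & 0x7 = 0x2; word=0x07aa
word = 0x07aa → big-endian bytes:
  [0]=0x07  [1]=0xaa

07 aa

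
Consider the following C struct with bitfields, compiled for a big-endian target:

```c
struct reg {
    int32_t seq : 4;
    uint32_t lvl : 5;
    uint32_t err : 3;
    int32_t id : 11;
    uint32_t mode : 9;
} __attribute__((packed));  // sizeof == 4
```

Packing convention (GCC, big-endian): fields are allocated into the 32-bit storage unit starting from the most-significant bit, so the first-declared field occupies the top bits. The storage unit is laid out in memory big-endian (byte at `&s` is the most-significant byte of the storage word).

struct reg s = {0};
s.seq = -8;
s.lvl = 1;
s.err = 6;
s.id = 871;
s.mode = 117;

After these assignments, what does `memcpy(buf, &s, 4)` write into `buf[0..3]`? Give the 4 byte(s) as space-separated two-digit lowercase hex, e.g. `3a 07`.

80 e6 ce 75

[28+:4] seq=-8 & 0xf = 0x8; word=0x80000000
[23+:5] lvl=1 & 0x1f = 0x1; word=0x80800000
[20+:3] err=6 & 0x7 = 0x6; word=0x80e00000
[9+:11] id=871 & 0x7ff = 0x367; word=0x80e6ce00
[0+:9] mode=117 & 0x1ff = 0x75; word=0x80e6ce75
word = 0x80e6ce75 → big-endian bytes:
  [0]=0x80  [1]=0xe6  [2]=0xce  [3]=0x75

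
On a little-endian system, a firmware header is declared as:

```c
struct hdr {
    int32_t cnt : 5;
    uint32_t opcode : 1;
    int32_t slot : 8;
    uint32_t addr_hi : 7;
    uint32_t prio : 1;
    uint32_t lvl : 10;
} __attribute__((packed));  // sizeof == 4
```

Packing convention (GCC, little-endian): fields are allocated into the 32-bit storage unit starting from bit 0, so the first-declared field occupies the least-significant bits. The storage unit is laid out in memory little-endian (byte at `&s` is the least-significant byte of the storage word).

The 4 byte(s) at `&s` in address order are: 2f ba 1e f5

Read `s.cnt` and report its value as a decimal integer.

[0]=0x2f [1]=0xba [2]=0x1e [3]=0xf5 (little-endian) → word 0xf51eba2f
cnt [0+:5] = (word>>0) & 0x1f = 15  ←
opcode [5+:1] = (word>>5) & 0x1 = 1
slot [6+:8] = (word>>6) & 0xff = 232
addr_hi [14+:7] = (word>>14) & 0x7f = 122
prio [21+:1] = (word>>21) & 0x1 = 0
lvl [22+:10] = (word>>22) & 0x3ff = 980
cnt signed 5b, MSB=0: value = 15

15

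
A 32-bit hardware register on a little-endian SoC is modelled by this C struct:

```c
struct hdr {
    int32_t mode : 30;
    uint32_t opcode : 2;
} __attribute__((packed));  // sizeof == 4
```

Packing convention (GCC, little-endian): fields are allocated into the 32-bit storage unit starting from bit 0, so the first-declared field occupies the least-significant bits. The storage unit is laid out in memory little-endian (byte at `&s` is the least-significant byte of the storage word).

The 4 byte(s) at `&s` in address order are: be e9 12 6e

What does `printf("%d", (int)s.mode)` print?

[0]=0xbe [1]=0xe9 [2]=0x12 [3]=0x6e (little-endian) → word 0x6e12e9be
mode:30 @ bit 0 → (0x6e12e9be>>0)&0x3fffffff = 0x2e12e9be  ←
opcode:2 @ bit 30 → (0x6e12e9be>>30)&0x3 = 0x1
mode signed 30b, MSB=1: 772991422 - 1073741824 = -300750402

-300750402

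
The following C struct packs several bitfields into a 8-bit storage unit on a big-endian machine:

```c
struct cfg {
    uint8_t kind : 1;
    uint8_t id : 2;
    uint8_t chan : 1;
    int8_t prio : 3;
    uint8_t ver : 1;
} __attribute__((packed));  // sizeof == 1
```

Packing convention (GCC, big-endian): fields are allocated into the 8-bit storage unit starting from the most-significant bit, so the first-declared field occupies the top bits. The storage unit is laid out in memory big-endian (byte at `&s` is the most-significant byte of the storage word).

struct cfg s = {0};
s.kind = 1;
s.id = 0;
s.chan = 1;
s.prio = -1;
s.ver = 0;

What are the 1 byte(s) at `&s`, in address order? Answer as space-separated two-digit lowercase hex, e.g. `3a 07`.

9e

kind:1 = 1 → 0x1 << 7 → word 0x80
id:2 = 0 → 0x0 << 5 → word 0x80
chan:1 = 1 → 0x1 << 4 → word 0x90
prio:3 = -1 → 0x7 << 1 → word 0x9e
ver:1 = 0 → 0x0 << 0 → word 0x9e
word = 0x9e → big-endian bytes:
  [0]=0x9e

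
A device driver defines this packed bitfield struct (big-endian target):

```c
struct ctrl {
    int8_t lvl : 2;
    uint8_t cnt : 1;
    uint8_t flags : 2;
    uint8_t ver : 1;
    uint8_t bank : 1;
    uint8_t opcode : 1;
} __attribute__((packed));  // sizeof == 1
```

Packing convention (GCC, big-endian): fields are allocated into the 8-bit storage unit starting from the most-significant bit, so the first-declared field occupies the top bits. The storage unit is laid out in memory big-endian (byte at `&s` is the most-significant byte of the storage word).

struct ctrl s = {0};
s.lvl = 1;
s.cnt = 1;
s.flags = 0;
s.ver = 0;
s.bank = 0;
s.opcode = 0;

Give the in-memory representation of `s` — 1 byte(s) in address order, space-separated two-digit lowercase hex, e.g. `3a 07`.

[6+:2] lvl=1 & 0x3 = 0x1; word=0x40
[5+:1] cnt=1 & 0x1 = 0x1; word=0x60
[3+:2] flags=0 & 0x3 = 0x0; word=0x60
[2+:1] ver=0 & 0x1 = 0x0; word=0x60
[1+:1] bank=0 & 0x1 = 0x0; word=0x60
[0+:1] opcode=0 & 0x1 = 0x0; word=0x60
word = 0x60 → big-endian bytes:
  [0]=0x60

60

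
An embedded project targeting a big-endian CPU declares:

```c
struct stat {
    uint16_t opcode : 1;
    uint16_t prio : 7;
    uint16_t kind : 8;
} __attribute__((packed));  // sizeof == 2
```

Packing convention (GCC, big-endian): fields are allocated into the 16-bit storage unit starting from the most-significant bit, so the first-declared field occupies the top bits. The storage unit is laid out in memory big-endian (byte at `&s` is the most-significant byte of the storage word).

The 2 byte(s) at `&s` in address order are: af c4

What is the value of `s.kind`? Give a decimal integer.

[0]=0xaf [1]=0xc4 (big-endian) → word 0xafc4
opcode:1 @ bit 15 → (0xafc4>>15)&0x1 = 0x1
prio:7 @ bit 8 → (0xafc4>>8)&0x7f = 0x2f
kind:8 @ bit 0 → (0xafc4>>0)&0xff = 0xc4  ←

196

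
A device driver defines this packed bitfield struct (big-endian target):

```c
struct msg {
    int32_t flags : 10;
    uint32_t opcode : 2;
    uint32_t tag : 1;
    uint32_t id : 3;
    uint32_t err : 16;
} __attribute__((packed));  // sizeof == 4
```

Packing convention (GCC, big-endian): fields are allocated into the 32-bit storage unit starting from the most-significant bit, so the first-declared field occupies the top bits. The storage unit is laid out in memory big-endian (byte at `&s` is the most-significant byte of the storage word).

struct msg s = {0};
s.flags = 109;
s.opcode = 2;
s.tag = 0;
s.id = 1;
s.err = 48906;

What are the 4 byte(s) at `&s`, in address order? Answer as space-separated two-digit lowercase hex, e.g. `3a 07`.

1b 61 bf 0a

flags:10 = 109 → 0x6d << 22 → word 0x1b400000
opcode:2 = 2 → 0x2 << 20 → word 0x1b600000
tag:1 = 0 → 0x0 << 19 → word 0x1b600000
id:3 = 1 → 0x1 << 16 → word 0x1b610000
err:16 = 48906 → 0xbf0a << 0 → word 0x1b61bf0a
word = 0x1b61bf0a → big-endian bytes:
  [0]=0x1b  [1]=0x61  [2]=0xbf  [3]=0x0a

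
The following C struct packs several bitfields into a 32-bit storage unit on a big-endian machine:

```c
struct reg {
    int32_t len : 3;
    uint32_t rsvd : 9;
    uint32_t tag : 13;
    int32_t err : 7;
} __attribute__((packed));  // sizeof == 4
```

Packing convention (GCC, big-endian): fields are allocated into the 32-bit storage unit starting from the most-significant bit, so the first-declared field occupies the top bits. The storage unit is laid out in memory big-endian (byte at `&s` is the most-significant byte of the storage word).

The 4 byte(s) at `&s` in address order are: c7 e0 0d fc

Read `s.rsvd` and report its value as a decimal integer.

126

[0]=0xc7 [1]=0xe0 [2]=0x0d [3]=0xfc (big-endian) → word 0xc7e00dfc
len:3 @ bit 29 → (0xc7e00dfc>>29)&0x7 = 0x6
rsvd:9 @ bit 20 → (0xc7e00dfc>>20)&0x1ff = 0x7e  ←
tag:13 @ bit 7 → (0xc7e00dfc>>7)&0x1fff = 0x1b
err:7 @ bit 0 → (0xc7e00dfc>>0)&0x7f = 0x7c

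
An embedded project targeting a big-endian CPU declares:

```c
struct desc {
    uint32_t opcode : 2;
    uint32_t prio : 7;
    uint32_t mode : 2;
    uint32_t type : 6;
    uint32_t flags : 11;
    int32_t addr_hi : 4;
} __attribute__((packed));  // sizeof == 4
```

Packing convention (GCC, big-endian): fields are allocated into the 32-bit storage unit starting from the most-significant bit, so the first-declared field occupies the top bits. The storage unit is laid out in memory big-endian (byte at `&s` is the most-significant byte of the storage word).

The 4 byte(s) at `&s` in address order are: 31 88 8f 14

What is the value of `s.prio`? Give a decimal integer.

99

[0]=0x31 [1]=0x88 [2]=0x8f [3]=0x14 (big-endian) → word 0x31888f14
opcode [30+:2] = (word>>30) & 0x3 = 0
prio [23+:7] = (word>>23) & 0x7f = 99  ←
mode [21+:2] = (word>>21) & 0x3 = 0
type [15+:6] = (word>>15) & 0x3f = 17
flags [4+:11] = (word>>4) & 0x7ff = 241
addr_hi [0+:4] = (word>>0) & 0xf = 4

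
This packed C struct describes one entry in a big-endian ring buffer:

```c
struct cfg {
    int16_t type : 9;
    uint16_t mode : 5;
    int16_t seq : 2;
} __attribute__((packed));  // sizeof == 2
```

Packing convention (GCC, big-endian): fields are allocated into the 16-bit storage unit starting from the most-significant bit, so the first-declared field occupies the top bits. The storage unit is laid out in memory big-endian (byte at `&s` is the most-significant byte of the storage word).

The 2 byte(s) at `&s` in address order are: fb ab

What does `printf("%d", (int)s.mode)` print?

10

[0]=0xfb [1]=0xab (big-endian) → word 0xfbab
type [7+:9] = (word>>7) & 0x1ff = 503
mode [2+:5] = (word>>2) & 0x1f = 10  ←
seq [0+:2] = (word>>0) & 0x3 = 3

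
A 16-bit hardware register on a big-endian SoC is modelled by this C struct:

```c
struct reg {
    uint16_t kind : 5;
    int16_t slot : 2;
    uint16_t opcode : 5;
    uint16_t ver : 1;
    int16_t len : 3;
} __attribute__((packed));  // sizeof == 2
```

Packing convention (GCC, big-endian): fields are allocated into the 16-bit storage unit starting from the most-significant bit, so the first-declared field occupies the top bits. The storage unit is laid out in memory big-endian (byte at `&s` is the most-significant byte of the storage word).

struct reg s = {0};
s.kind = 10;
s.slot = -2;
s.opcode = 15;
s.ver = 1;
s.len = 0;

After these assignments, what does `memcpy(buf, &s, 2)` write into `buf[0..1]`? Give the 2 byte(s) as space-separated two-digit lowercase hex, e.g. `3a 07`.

54 f8

kind (5b) val=10 bits=0xa at bit 11: 0x5000
slot (2b) val=-2 bits=0x2 at bit 9: 0x5400
opcode (5b) val=15 bits=0xf at bit 4: 0x54f0
ver (1b) val=1 bits=0x1 at bit 3: 0x54f8
len (3b) val=0 bits=0x0 at bit 0: 0x54f8
word = 0x54f8 → big-endian bytes:
  [0]=0x54  [1]=0xf8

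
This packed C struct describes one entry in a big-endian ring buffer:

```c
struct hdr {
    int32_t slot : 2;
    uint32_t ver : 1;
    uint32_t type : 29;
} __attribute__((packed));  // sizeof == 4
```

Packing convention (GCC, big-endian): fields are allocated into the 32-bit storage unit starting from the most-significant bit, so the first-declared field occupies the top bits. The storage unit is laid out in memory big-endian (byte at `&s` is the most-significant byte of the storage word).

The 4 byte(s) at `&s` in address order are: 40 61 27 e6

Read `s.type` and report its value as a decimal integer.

[0]=0x40 [1]=0x61 [2]=0x27 [3]=0xe6 (big-endian) → word 0x406127e6
slot [30+:2] = (word>>30) & 0x3 = 1
ver [29+:1] = (word>>29) & 0x1 = 0
type [0+:29] = (word>>0) & 0x1fffffff = 6367206  ←

6367206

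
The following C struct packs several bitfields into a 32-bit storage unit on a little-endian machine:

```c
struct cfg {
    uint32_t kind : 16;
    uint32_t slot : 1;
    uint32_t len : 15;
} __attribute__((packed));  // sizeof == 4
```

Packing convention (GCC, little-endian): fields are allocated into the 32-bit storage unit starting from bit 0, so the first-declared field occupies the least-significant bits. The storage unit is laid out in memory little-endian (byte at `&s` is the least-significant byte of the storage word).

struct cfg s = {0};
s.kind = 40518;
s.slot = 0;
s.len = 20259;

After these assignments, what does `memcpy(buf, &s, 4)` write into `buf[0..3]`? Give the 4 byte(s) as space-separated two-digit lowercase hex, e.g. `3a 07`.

[0+:16] kind=40518 & 0xffff = 0x9e46; word=0x00009e46
[16+:1] slot=0 & 0x1 = 0x0; word=0x00009e46
[17+:15] len=20259 & 0x7fff = 0x4f23; word=0x9e469e46
word = 0x9e469e46 → little-endian bytes:
  [0]=0x46  [1]=0x9e  [2]=0x46  [3]=0x9e

46 9e 46 9e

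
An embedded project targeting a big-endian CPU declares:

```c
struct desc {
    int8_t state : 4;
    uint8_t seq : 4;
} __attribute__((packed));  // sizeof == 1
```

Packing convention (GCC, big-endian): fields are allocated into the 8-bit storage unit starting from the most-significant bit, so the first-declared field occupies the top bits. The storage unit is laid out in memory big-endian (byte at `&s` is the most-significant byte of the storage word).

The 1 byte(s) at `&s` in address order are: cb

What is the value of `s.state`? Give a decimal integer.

[0]=0xcb (big-endian) → word 0xcb
state [4+:4] = (word>>4) & 0xf = 12  ←
seq [0+:4] = (word>>0) & 0xf = 11
state signed 4b, MSB=1: 12 - 16 = -4

-4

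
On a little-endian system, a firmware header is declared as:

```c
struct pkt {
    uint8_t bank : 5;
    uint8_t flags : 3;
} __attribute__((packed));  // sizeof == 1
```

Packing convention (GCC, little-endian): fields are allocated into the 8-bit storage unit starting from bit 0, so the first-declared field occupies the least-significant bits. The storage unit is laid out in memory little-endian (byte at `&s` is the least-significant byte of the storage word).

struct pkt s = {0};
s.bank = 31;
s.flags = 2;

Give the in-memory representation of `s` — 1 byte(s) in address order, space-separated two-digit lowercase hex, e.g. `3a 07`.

bank (5b) val=31 bits=0x1f at bit 0: 0x1f
flags (3b) val=2 bits=0x2 at bit 5: 0x5f
word = 0x5f → little-endian bytes:
  [0]=0x5f

5f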